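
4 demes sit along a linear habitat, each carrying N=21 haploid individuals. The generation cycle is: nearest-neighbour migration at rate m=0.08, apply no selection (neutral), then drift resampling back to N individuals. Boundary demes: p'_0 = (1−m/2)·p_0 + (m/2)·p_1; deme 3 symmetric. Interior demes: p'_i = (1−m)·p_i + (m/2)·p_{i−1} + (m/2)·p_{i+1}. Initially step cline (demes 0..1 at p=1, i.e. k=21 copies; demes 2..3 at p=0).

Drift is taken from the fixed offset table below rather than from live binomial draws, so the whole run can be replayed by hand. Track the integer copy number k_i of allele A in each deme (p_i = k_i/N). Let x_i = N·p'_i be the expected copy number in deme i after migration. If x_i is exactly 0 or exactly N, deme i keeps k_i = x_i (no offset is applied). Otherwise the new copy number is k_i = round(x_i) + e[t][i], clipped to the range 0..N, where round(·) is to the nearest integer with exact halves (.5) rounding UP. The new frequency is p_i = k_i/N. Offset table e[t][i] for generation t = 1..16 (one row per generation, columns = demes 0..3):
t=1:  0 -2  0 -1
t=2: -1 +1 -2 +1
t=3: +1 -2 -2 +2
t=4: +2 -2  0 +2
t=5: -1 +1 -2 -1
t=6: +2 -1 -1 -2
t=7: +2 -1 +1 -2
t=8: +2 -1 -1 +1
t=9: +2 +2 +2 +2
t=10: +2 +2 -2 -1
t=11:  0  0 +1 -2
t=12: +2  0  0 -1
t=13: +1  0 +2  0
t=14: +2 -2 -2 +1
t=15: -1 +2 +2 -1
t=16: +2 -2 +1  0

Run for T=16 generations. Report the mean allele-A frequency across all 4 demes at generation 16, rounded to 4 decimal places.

t=0: k=[21 21 0 0]
t=1: x=[21.0000 20.1600 0.8400 0.0000] k=[21 18 1 0]
t=2: x=[20.8800 17.4400 1.6400 0.0400] k=[20 18 0 1]
t=3: x=[19.9200 17.3600 0.7600 0.9600] k=[21 15 0 3]
t=4: x=[20.7600 14.6400 0.7200 2.8800] k=[21 13 1 5]
t=5: x=[20.6800 12.8400 1.6400 4.8400] k=[20 14 0 4]
t=6: x=[19.7600 13.6800 0.7200 3.8400] k=[21 13 0 2]
t=7: x=[20.6800 12.8000 0.6000 1.9200] k=[21 12 2 0]
t=8: x=[20.6400 11.9600 2.3200 0.0800] k=[21 11 1 1]
t=9: x=[20.6000 11.0000 1.4000 1.0000] k=[21 13 3 3]
t=10: x=[20.6800 12.9200 3.4000 3.0000] k=[21 15 1 2]
t=11: x=[20.7600 14.6800 1.6000 1.9600] k=[21 15 3 0]
t=12: x=[20.7600 14.7600 3.3600 0.1200] k=[21 15 3 0]
t=13: x=[20.7600 14.7600 3.3600 0.1200] k=[21 15 5 0]
t=14: x=[20.7600 14.8400 5.2000 0.2000] k=[21 13 3 1]
t=15: x=[20.6800 12.9200 3.3200 1.0800] k=[20 15 5 0]
t=16: x=[19.8000 14.8000 5.2000 0.2000] k=[21 13 6 0]

0.4762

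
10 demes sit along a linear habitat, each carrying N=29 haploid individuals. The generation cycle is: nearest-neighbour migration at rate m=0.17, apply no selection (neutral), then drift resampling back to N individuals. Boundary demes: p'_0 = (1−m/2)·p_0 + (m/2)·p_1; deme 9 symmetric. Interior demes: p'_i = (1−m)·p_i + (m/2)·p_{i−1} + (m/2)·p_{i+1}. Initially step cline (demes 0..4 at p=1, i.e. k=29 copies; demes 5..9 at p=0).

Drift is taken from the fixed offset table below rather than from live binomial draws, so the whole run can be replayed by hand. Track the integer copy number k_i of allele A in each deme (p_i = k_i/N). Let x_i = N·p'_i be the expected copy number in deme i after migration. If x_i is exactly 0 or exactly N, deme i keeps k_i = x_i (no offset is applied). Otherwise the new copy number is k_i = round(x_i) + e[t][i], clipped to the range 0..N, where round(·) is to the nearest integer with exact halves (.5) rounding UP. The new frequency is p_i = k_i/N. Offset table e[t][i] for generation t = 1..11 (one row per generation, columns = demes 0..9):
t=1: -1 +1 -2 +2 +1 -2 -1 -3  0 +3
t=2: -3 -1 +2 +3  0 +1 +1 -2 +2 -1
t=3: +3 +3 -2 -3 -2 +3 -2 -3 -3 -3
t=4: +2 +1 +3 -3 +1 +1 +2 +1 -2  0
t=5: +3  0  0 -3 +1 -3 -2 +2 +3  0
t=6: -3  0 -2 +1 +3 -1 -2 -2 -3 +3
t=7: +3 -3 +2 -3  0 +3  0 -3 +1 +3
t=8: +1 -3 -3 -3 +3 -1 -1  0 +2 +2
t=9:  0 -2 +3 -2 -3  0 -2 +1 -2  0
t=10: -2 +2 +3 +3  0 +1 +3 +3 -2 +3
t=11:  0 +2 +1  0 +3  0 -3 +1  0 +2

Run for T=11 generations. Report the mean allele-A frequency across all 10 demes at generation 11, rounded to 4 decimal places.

t=0: k=[29 29 29 29 29 0 0 0 0 0]
t=1: x=[29.0000 29.0000 29.0000 29.0000 26.5350 2.4650 0.0000 0.0000 0.0000 0.0000] k=[29 29 29 29 28 0 0 0 0 0]
t=2: x=[29.0000 29.0000 29.0000 28.9150 25.7050 2.3800 0.0000 0.0000 0.0000 0.0000] k=[29 29 29 29 26 3 0 0 0 0]
t=3: x=[29.0000 29.0000 29.0000 28.7450 24.3000 4.7000 0.2550 0.0000 0.0000 0.0000] k=[29 29 29 26 22 8 0 0 0 0]
t=4: x=[29.0000 29.0000 28.7450 25.9150 21.1500 8.5100 0.6800 0.0000 0.0000 0.0000] k=[29 29 29 23 22 10 3 0 0 0]
t=5: x=[29.0000 29.0000 28.4900 23.4250 21.0650 10.4250 3.3400 0.2550 0.0000 0.0000] k=[29 29 28 20 22 7 1 2 0 0]
t=6: x=[29.0000 28.9150 27.4050 20.8500 20.5550 7.7650 1.5950 1.7450 0.1700 0.0000] k=[29 29 25 22 24 7 0 0 0 0]
t=7: x=[29.0000 28.6600 25.0850 22.4250 22.3850 7.8500 0.5950 0.0000 0.0000 0.0000] k=[29 26 27 19 22 11 1 0 0 0]
t=8: x=[28.7450 26.3400 26.2350 19.9350 20.8100 11.0850 1.7650 0.0850 0.0000 0.0000] k=[29 23 23 17 24 10 1 0 0 0]
t=9: x=[28.4900 23.5100 22.4900 18.1050 22.2150 10.4250 1.6800 0.0850 0.0000 0.0000] k=[28 22 25 16 19 10 0 1 0 0]
t=10: x=[27.4900 22.7650 23.9800 17.0200 17.9800 9.9150 0.9350 0.8300 0.0850 0.0000] k=[25 25 27 20 18 11 4 4 0 0]
t=11: x=[25.0000 25.1700 26.2350 20.4250 17.5750 11.0000 4.5950 3.6600 0.3400 0.0000] k=[25 27 27 20 21 11 2 5 0 0]

0.4759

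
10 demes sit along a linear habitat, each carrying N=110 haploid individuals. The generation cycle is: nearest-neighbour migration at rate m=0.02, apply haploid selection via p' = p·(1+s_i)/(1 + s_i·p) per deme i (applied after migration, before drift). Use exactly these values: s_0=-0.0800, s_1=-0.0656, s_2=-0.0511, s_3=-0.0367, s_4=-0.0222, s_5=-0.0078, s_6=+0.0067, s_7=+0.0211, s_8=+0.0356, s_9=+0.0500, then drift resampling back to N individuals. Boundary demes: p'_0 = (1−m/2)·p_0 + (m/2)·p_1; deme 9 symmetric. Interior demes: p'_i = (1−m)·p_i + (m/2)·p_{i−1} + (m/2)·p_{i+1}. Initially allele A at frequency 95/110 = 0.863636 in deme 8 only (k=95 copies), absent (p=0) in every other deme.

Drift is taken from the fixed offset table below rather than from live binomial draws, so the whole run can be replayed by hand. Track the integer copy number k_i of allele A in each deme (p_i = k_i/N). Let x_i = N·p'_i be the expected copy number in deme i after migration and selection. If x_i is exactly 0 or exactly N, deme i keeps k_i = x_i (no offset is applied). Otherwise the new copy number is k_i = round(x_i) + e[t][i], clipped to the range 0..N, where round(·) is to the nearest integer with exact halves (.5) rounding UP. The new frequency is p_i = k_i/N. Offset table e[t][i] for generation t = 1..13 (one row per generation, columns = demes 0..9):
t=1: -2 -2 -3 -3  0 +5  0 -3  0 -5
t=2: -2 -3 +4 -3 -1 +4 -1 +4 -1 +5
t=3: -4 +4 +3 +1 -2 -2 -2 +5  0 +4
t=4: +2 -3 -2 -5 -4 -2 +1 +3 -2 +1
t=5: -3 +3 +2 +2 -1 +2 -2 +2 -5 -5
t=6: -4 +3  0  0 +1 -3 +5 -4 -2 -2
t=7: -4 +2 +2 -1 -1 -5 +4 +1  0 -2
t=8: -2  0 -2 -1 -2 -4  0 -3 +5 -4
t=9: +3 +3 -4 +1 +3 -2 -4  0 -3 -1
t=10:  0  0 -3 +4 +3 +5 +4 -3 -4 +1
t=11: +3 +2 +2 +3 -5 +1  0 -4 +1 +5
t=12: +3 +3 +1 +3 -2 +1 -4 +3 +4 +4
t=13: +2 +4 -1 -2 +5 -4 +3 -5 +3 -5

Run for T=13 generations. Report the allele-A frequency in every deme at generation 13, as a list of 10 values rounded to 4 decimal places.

[0.0000, 0.0000, 0.0000, 0.0000, 0.0455, 0.0273, 0.0727, 0.1000, 0.7364, 0.1182]

t=0: k=[0 0 0 0 0 0 0 0 95 0]
t=1: x=[0.0000 0.0000 0.0000 0.0000 0.0000 0.0000 0.0000 0.9699 93.5943 0.9971] k=[0 0 0 0 0 0 0 0 94 0]
t=2: x=[0.0000 0.0000 0.0000 0.0000 0.0000 0.0000 0.0000 0.9597 92.6376 0.9866] k=[0 0 0 0 0 0 0 5 92 6]
t=3: x=[0.0000 0.0000 0.0000 0.0000 0.0000 0.0000 0.0503 5.9362 90.8300 7.1806] k=[0 0 0 0 0 0 0 11 91 11]
t=4: x=[0.0000 0.0000 0.0000 0.0000 0.0000 0.0000 0.1107 11.9100 89.9793 12.3239] k=[0 0 0 0 0 0 1 15 88 13]
t=5: x=[0.0000 0.0000 0.0000 0.0000 0.0000 0.0099 1.1375 15.8715 87.1596 14.3478] k=[0 0 0 0 0 2 0 18 82 9]
t=6: x=[0.0000 0.0000 0.0000 0.0000 0.0196 1.9450 0.2013 18.7830 81.3769 10.1715] k=[0 0 0 0 1 0 5 15 79 8]
t=7: x=[0.0000 0.0000 0.0000 0.0096 0.9584 0.0595 5.0823 15.8207 78.4430 9.1094] k=[0 0 0 0 0 0 9 17 78 7]
t=8: x=[0.0000 0.0000 0.0000 0.0000 0.0000 0.0893 9.0453 17.8399 77.4869 8.0672] k=[0 0 0 0 0 0 9 15 82 4]
t=9: x=[0.0000 0.0000 0.0000 0.0000 0.0000 0.0893 9.0252 15.8918 81.2982 5.0081] k=[0 0 0 0 0 0 5 16 78 4]
t=10: x=[0.0000 0.0000 0.0000 0.0000 0.0000 0.0496 5.0923 16.8051 77.4474 4.9663] k=[0 0 0 0 0 5 9 14 73 6]
t=11: x=[0.0000 0.0000 0.0000 0.0000 0.0489 4.9528 9.0654 14.8055 72.6082 6.9823] k=[0 0 0 0 0 6 9 11 74 12]
t=12: x=[0.0000 0.0000 0.0000 0.0000 0.0587 5.9259 9.0453 11.8286 73.6069 13.1754] k=[0 0 0 0 0 7 5 15 78 17]
t=13: x=[0.0000 0.0000 0.0000 0.0000 0.0684 6.8595 5.1527 15.8106 77.5657 18.3437] k=[0 0 0 0 5 3 8 11 81 13]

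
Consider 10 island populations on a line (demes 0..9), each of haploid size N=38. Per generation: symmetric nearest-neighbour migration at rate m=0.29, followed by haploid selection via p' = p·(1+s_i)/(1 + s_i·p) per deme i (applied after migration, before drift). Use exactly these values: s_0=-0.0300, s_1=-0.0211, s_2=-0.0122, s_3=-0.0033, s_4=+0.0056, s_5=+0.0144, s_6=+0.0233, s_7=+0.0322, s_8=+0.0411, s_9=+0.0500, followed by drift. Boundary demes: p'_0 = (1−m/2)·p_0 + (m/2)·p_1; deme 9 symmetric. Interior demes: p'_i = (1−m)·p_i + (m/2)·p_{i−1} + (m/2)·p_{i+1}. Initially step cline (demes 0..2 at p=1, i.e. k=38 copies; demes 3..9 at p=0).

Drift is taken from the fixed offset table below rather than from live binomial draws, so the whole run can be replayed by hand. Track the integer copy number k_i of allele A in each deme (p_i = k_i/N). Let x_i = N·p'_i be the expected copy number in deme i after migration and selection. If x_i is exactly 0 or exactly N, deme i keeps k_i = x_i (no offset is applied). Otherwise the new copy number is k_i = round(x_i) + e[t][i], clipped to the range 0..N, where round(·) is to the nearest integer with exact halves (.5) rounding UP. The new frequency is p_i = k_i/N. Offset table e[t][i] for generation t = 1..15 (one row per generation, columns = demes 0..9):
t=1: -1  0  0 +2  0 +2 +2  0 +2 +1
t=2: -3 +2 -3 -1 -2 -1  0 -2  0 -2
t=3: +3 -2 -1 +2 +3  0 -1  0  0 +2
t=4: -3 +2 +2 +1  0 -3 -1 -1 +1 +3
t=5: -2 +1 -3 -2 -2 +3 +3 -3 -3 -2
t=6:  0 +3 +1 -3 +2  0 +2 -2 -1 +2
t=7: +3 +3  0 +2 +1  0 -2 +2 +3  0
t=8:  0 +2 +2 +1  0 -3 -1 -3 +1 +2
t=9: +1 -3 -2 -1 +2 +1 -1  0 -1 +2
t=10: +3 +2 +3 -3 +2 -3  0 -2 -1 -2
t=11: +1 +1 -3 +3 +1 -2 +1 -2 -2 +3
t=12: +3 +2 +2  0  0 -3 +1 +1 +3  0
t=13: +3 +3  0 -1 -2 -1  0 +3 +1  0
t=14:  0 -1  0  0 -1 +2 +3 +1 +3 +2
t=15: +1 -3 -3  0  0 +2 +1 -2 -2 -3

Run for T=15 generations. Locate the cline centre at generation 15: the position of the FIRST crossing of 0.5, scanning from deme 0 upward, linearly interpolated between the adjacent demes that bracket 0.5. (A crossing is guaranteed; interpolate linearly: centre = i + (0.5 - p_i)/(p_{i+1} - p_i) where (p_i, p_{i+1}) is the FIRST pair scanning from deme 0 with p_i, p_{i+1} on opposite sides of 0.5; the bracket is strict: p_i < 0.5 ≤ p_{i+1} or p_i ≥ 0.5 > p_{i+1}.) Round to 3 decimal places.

2.500

t=0: k=[38 38 38 0 0 0 0 0 0 0]
t=1: x=[38.0000 38.0000 32.4319 5.4944 0.0000 0.0000 0.0000 0.0000 0.0000 0.0000] k=[38 38 32 7 0 0 0 0 0 0]
t=2: x=[38.0000 37.1117 29.1620 9.5863 1.0205 0.0000 0.0000 0.0000 0.0000 0.0000] k=[38 38 26 9 0 0 0 0 0 0]
t=3: x=[38.0000 36.2242 25.1709 10.1354 1.3121 0.0000 0.0000 0.0000 0.0000 0.0000] k=[38 34 24 12 4 0 0 0 0 0]
t=4: x=[37.4023 33.0387 23.6004 12.5522 4.6025 0.5882 0.0000 0.0000 0.0000 0.0000] k=[34 35 26 14 5 0 0 0 0 0]
t=5: x=[34.0382 33.4655 25.4621 14.4054 5.6066 0.7352 0.0000 0.0000 0.0000 0.0000] k=[32 34 22 12 4 4 0 0 0 0]
t=6: x=[32.1406 31.8610 22.1768 12.2625 5.1850 3.4648 0.5933 0.0000 0.0000 0.0000] k=[32 35 23 9 7 3 3 0 0 0]
t=7: x=[32.2888 32.7289 22.5977 10.7146 6.7409 3.6266 2.6206 0.4488 0.0000 0.0000] k=[35 36 23 13 8 4 1 2 0 0]
t=8: x=[35.0635 33.8925 23.3246 13.6960 8.1808 4.1981 1.6152 1.6133 0.3018 0.0000] k=[35 36 25 15 8 1 1 0 1 0]
t=9: x=[35.0635 34.1875 25.0404 15.4047 8.0353 2.0425 0.8745 0.2993 0.7386 0.1522] k=[36 31 23 14 10 3 0 0 0 2]
t=10: x=[35.1969 30.4366 22.7430 14.6952 9.6050 3.6266 0.4450 0.0000 0.3018 1.7915] k=[38 32 26 12 12 1 0 0 0 0]
t=11: x=[37.1037 31.8915 24.7342 14.0008 10.4472 2.4830 0.1484 0.0000 0.0000 0.0000] k=[38 33 22 17 11 0 1 0 0 0]
t=12: x=[37.2530 32.0234 22.7581 16.8240 10.3169 1.7639 0.7262 0.1497 0.0000 0.0000] k=[38 34 25 17 10 0 2 1 0 0]
t=13: x=[37.4023 33.1861 25.0404 17.1139 9.6050 1.7639 1.5999 1.0313 0.1509 0.0000] k=[38 36 25 16 8 1 2 4 1 0]
t=14: x=[37.7011 34.6301 25.1860 16.1143 8.1808 2.1893 2.1921 3.3711 1.3411 0.1522] k=[38 34 25 16 7 4 5 4 4 2]
t=15: x=[37.4023 33.1861 24.8948 15.9694 7.9049 4.6379 4.8059 4.2635 3.8470 2.3973] k=[38 30 22 16 8 7 6 2 2 0]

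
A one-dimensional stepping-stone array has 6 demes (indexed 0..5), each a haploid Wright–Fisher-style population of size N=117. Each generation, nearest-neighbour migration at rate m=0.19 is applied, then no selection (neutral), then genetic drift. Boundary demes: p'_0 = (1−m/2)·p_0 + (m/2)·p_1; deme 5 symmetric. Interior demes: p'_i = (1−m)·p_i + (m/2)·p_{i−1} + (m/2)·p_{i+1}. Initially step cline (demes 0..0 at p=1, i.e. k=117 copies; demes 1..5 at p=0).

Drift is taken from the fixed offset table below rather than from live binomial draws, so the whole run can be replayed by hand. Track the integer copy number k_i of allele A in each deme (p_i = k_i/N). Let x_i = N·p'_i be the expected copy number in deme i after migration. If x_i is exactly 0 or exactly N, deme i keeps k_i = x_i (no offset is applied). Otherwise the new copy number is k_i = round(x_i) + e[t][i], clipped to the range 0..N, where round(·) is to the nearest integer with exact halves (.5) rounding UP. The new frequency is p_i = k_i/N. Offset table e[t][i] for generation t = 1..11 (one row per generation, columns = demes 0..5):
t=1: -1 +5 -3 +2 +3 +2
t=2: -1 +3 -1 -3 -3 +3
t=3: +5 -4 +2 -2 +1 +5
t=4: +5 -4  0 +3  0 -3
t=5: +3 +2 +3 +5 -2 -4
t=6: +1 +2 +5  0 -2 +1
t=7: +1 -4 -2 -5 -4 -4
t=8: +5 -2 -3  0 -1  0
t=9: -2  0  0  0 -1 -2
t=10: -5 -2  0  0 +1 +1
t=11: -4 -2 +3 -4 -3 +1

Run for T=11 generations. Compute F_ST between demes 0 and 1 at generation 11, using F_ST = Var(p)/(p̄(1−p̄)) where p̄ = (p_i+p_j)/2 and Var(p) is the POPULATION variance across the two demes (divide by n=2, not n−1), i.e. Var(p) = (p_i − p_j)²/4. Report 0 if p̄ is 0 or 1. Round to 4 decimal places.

t=0: k=[117 0 0 0 0 0]
t=1: x=[105.8850 11.1150 0.0000 0.0000 0.0000 0.0000] k=[105 16 0 0 0 0]
t=2: x=[96.5450 22.9350 1.5200 0.0000 0.0000 0.0000] k=[96 26 1 0 0 0]
t=3: x=[89.3500 30.2750 3.2800 0.0950 0.0000 0.0000] k=[94 26 5 0 0 0]
t=4: x=[87.5400 30.4650 6.5200 0.4750 0.0000 0.0000] k=[93 26 7 3 0 0]
t=5: x=[86.6350 30.5600 8.4250 3.0950 0.2850 0.0000] k=[90 33 11 8 0 0]
t=6: x=[84.5850 36.3250 12.8050 7.5250 0.7600 0.0000] k=[86 38 18 8 0 0]
t=7: x=[81.4400 40.6600 18.9500 8.1900 0.7600 0.0000] k=[82 37 17 3 0 0]
t=8: x=[77.7250 39.3750 17.5700 4.0450 0.2850 0.0000] k=[83 37 15 4 0 0]
t=9: x=[78.6300 39.2800 16.0450 4.6650 0.3800 0.0000] k=[77 39 16 5 0 0]
t=10: x=[73.3900 40.4250 17.1400 5.5700 0.4750 0.0000] k=[68 38 17 6 1 0]
t=11: x=[65.1500 38.8550 17.9500 6.5700 1.3800 0.0950] k=[61 37 21 3 0 1]

0.0432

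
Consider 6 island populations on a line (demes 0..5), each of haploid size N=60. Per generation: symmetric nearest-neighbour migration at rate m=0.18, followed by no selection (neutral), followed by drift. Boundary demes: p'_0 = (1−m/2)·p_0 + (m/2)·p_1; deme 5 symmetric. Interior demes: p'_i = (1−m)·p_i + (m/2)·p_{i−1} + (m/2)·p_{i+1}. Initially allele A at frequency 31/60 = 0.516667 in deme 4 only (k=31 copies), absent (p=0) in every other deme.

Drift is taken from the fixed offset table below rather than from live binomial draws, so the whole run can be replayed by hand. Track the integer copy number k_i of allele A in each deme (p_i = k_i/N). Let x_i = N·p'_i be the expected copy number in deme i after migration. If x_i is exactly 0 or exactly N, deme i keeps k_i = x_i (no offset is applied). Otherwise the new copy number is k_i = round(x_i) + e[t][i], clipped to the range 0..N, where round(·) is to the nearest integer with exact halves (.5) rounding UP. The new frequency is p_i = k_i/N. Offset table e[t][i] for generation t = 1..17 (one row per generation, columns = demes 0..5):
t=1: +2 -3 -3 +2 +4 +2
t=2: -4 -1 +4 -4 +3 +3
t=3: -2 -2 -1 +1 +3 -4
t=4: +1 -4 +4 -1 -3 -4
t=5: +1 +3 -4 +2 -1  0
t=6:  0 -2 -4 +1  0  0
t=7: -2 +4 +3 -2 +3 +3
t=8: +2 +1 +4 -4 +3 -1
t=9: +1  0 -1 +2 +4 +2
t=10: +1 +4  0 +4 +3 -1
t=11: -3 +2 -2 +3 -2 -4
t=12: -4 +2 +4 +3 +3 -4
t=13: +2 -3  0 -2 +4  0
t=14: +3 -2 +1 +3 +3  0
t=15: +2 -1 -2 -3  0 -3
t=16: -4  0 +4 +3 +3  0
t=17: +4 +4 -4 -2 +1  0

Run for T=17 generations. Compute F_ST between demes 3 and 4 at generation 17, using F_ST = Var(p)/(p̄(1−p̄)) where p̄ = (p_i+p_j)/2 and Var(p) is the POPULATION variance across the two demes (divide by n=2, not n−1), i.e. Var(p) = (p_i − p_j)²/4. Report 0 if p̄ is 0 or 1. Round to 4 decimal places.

t=0: k=[0 0 0 0 31 0]
t=1: x=[0.0000 0.0000 0.0000 2.7900 25.4200 2.7900] k=[0 0 0 5 29 5]
t=2: x=[0.0000 0.0000 0.4500 6.7100 24.6800 7.1600] k=[0 0 4 3 28 10]
t=3: x=[0.0000 0.3600 3.5500 5.3400 24.1300 11.6200] k=[0 0 3 6 27 8]
t=4: x=[0.0000 0.2700 3.0000 7.6200 23.4000 9.7100] k=[0 0 7 7 20 6]
t=5: x=[0.0000 0.6300 6.3700 8.1700 17.5700 7.2600] k=[0 4 2 10 17 7]
t=6: x=[0.3600 3.4600 2.9000 9.9100 15.4700 7.9000] k=[0 1 0 11 15 8]
t=7: x=[0.0900 0.8200 1.0800 10.3700 14.0100 8.6300] k=[0 5 4 8 17 12]
t=8: x=[0.4500 4.4600 4.4500 8.4500 15.7400 12.4500] k=[2 5 8 4 19 11]
t=9: x=[2.2700 5.0000 7.3700 5.7100 16.9300 11.7200] k=[3 5 6 8 21 14]
t=10: x=[3.1800 4.9100 6.0900 8.9900 19.2000 14.6300] k=[4 9 6 13 22 14]
t=11: x=[4.4500 8.2800 6.9000 13.1800 20.4700 14.7200] k=[1 10 5 16 18 11]
t=12: x=[1.8100 8.7400 6.4400 15.1900 17.1900 11.6300] k=[0 11 10 18 20 8]
t=13: x=[0.9900 9.9200 10.8100 17.4600 18.7400 9.0800] k=[3 7 11 15 23 9]
t=14: x=[3.3600 7.0000 11.0000 15.3600 21.0200 10.2600] k=[6 5 12 18 24 10]
t=15: x=[5.9100 5.7200 11.9100 18.0000 22.2000 11.2600] k=[8 5 10 15 22 8]
t=16: x=[7.7300 5.7200 10.0000 15.1800 20.1100 9.2600] k=[4 6 14 18 23 9]
t=17: x=[4.1800 6.5400 13.6400 18.0900 21.2900 10.2600] k=[8 11 10 16 22 10]

0.0116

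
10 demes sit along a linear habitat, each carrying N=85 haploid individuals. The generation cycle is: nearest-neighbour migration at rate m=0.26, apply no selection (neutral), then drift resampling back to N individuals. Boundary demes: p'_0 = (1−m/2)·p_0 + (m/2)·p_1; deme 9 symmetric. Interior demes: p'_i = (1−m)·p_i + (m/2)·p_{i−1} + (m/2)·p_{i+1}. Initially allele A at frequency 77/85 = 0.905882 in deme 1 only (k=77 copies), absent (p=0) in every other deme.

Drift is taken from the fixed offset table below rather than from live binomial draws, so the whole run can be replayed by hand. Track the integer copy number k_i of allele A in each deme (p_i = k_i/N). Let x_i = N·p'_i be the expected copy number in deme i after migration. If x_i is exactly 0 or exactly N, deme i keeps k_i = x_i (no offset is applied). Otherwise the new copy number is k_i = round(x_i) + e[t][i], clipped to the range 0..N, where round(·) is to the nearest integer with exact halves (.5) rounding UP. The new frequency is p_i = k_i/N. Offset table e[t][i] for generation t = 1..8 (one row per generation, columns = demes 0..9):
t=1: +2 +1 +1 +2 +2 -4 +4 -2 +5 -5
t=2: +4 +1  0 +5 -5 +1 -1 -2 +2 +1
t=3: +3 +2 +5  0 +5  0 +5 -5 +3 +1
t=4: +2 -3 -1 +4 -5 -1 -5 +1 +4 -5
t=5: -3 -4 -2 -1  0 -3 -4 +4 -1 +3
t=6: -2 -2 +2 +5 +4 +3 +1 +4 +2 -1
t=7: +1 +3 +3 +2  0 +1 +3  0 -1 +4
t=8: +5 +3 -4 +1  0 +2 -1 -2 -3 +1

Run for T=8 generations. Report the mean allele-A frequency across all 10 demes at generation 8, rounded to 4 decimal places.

t=0: k=[0 77 0 0 0 0 0 0 0 0]
t=1: x=[10.0100 56.9800 10.0100 0.0000 0.0000 0.0000 0.0000 0.0000 0.0000 0.0000] k=[12 58 11 0 0 0 0 0 0 0]
t=2: x=[17.9800 45.9100 15.6800 1.4300 0.0000 0.0000 0.0000 0.0000 0.0000 0.0000] k=[22 47 16 6 0 0 0 0 0 0]
t=3: x=[25.2500 39.7200 18.7300 6.5200 0.7800 0.0000 0.0000 0.0000 0.0000 0.0000] k=[28 42 24 7 6 0 0 0 0 0]
t=4: x=[29.8200 37.8400 24.1300 9.0800 5.3500 0.7800 0.0000 0.0000 0.0000 0.0000] k=[32 35 23 13 0 0 0 0 0 0]
t=5: x=[32.3900 33.0500 23.2600 12.6100 1.6900 0.0000 0.0000 0.0000 0.0000 0.0000] k=[29 29 21 12 2 0 0 0 0 0]
t=6: x=[29.0000 27.9600 20.8700 11.8700 3.0400 0.2600 0.0000 0.0000 0.0000 0.0000] k=[27 26 23 17 7 3 0 0 0 0]
t=7: x=[26.8700 25.7400 22.6100 16.4800 7.7800 3.1300 0.3900 0.0000 0.0000 0.0000] k=[28 29 26 18 8 4 3 0 0 0]
t=8: x=[28.1300 28.4800 25.3500 17.7400 8.7800 4.3900 2.7400 0.3900 0.0000 0.0000] k=[33 31 21 19 9 6 2 0 0 0]

0.1424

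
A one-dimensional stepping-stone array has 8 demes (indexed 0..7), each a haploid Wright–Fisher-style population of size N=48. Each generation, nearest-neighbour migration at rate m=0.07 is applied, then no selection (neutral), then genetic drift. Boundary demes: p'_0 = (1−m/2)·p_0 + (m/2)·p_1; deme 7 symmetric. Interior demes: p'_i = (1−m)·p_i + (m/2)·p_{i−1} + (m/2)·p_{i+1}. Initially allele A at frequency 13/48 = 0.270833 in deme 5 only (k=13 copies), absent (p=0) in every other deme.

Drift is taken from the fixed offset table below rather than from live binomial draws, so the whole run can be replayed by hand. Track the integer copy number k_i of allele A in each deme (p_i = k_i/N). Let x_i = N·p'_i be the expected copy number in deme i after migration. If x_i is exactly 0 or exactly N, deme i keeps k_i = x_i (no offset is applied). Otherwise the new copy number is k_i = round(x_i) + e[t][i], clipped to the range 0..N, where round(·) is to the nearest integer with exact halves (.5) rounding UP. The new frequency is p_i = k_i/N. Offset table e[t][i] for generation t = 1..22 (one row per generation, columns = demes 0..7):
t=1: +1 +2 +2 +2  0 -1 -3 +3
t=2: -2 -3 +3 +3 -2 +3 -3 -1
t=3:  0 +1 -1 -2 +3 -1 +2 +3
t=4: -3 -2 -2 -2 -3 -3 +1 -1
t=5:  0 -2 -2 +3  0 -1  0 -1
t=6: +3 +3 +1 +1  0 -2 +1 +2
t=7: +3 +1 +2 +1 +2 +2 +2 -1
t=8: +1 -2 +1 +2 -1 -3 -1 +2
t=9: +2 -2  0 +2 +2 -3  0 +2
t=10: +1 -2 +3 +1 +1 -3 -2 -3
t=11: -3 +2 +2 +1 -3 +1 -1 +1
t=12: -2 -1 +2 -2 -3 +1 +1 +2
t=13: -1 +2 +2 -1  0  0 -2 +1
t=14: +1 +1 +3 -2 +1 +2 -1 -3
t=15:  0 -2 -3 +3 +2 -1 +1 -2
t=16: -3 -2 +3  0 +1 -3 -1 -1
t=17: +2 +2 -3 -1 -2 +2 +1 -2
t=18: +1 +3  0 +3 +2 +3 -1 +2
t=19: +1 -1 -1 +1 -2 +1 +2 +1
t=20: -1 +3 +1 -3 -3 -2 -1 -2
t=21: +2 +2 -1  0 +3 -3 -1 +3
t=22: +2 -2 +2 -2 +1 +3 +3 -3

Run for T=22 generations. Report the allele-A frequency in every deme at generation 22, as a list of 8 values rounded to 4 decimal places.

[0.1042, 0.1458, 0.1667, 0.0417, 0.0833, 0.0833, 0.0625, 0.0000]

t=0: k=[0 0 0 0 0 13 0 0]
t=1: x=[0.0000 0.0000 0.0000 0.0000 0.4550 12.0900 0.4550 0.0000] k=[0 0 0 0 0 11 0 0]
t=2: x=[0.0000 0.0000 0.0000 0.0000 0.3850 10.2300 0.3850 0.0000] k=[0 0 0 0 0 13 0 0]
t=3: x=[0.0000 0.0000 0.0000 0.0000 0.4550 12.0900 0.4550 0.0000] k=[0 0 0 0 3 11 2 0]
t=4: x=[0.0000 0.0000 0.0000 0.1050 3.1750 10.4050 2.2450 0.0700] k=[0 0 0 0 0 7 3 0]
t=5: x=[0.0000 0.0000 0.0000 0.0000 0.2450 6.6150 3.0350 0.1050] k=[0 0 0 0 0 6 3 0]
t=6: x=[0.0000 0.0000 0.0000 0.0000 0.2100 5.6850 3.0000 0.1050] k=[0 0 0 0 0 4 4 2]
t=7: x=[0.0000 0.0000 0.0000 0.0000 0.1400 3.8600 3.9300 2.0700] k=[0 0 0 0 2 6 6 1]
t=8: x=[0.0000 0.0000 0.0000 0.0700 2.0700 5.8600 5.8250 1.1750] k=[0 0 0 2 1 3 5 3]
t=9: x=[0.0000 0.0000 0.0700 1.8950 1.1050 3.0000 4.8600 3.0700] k=[0 0 0 4 3 0 5 5]
t=10: x=[0.0000 0.0000 0.1400 3.8250 2.9300 0.2800 4.8250 5.0000] k=[0 0 3 5 4 0 3 2]
t=11: x=[0.0000 0.1050 2.9650 4.8950 3.8950 0.2450 2.8600 2.0350] k=[0 2 5 6 1 1 2 3]
t=12: x=[0.0700 2.0350 4.9300 5.7900 1.1750 1.0350 2.0000 2.9650] k=[0 1 7 4 0 2 3 5]
t=13: x=[0.0350 1.1750 6.6850 3.9650 0.2100 1.9650 3.0350 4.9300] k=[0 3 9 3 0 2 1 6]
t=14: x=[0.1050 3.1050 8.5800 3.1050 0.1750 1.8950 1.2100 5.8250] k=[1 4 12 1 1 4 0 3]
t=15: x=[1.1050 4.1750 11.3350 1.3850 1.1050 3.7550 0.2450 2.8950] k=[1 2 8 4 3 3 1 1]
t=16: x=[1.0350 2.1750 7.6500 4.1050 3.0350 2.9300 1.0700 1.0000] k=[0 0 11 4 4 0 0 0]
t=17: x=[0.0000 0.3850 10.3700 4.2450 3.8600 0.1400 0.0000 0.0000] k=[0 2 7 3 2 2 0 0]
t=18: x=[0.0700 2.1050 6.6850 3.1050 2.0350 1.9300 0.0700 0.0000] k=[1 5 7 6 4 5 0 0]
t=19: x=[1.1400 4.9300 6.8950 5.9650 4.1050 4.7900 0.1750 0.0000] k=[2 4 6 7 2 6 2 0]
t=20: x=[2.0700 4.0000 5.9650 6.7900 2.3150 5.7200 2.0700 0.0700] k=[1 7 7 4 0 4 1 0]
t=21: x=[1.2100 6.7900 6.8950 3.9650 0.2800 3.7550 1.0700 0.0350] k=[3 9 6 4 3 1 0 3]
t=22: x=[3.2100 8.6850 6.0350 4.0350 2.9650 1.0350 0.1400 2.8950] k=[5 7 8 2 4 4 3 0]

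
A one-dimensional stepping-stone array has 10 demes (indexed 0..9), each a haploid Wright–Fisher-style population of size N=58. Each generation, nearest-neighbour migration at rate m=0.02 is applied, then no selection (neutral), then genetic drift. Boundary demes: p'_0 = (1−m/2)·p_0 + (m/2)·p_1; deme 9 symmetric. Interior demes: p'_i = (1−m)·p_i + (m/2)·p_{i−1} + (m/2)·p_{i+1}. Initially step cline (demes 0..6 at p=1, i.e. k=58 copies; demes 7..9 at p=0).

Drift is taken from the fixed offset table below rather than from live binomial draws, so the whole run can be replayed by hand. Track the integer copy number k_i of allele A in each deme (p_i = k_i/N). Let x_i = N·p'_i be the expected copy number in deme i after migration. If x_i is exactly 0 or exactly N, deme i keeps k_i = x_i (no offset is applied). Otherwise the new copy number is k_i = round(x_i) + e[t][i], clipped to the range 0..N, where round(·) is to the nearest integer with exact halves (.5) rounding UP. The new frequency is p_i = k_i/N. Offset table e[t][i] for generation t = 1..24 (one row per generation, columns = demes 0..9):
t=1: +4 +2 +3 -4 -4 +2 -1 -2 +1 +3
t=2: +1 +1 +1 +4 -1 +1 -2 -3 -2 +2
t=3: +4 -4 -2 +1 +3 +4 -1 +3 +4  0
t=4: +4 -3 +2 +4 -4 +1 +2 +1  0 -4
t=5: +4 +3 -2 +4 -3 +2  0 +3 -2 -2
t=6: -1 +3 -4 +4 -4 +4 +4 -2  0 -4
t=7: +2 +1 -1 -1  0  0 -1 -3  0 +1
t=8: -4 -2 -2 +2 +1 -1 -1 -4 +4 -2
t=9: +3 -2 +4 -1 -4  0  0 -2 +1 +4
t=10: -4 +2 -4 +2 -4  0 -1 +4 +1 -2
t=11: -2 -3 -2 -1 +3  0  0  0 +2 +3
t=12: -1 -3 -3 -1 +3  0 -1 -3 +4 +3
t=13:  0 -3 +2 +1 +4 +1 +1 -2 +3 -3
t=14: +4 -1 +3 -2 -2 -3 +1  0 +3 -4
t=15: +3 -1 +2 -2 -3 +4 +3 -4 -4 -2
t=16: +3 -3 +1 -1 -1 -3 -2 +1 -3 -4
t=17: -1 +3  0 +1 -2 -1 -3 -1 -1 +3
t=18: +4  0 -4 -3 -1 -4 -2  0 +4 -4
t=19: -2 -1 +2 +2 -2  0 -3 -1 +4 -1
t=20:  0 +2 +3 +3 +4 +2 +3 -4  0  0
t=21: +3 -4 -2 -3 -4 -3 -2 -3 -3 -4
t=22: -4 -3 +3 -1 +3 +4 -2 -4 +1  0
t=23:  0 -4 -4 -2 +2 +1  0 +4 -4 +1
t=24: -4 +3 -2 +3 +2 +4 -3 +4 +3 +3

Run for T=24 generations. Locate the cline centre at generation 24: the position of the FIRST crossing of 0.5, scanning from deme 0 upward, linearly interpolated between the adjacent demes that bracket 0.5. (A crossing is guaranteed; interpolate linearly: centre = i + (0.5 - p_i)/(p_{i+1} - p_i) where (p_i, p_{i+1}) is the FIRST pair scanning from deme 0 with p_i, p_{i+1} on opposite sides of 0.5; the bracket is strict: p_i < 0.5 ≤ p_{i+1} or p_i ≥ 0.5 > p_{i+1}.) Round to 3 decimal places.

t=0: k=[58 58 58 58 58 58 58 0 0 0]
t=1: x=[58.0000 58.0000 58.0000 58.0000 58.0000 58.0000 57.4200 0.5800 0.0000 0.0000] k=[58 58 58 58 58 58 56 0 0 0]
t=2: x=[58.0000 58.0000 58.0000 58.0000 58.0000 57.9800 55.4600 0.5600 0.0000 0.0000] k=[58 58 58 58 58 58 53 0 0 0]
t=3: x=[58.0000 58.0000 58.0000 58.0000 58.0000 57.9500 52.5200 0.5300 0.0000 0.0000] k=[58 58 58 58 58 58 52 4 0 0]
t=4: x=[58.0000 58.0000 58.0000 58.0000 58.0000 57.9400 51.5800 4.4400 0.0400 0.0000] k=[58 58 58 58 58 58 54 5 0 0]
t=5: x=[58.0000 58.0000 58.0000 58.0000 58.0000 57.9600 53.5500 5.4400 0.0500 0.0000] k=[58 58 58 58 58 58 54 8 0 0]
t=6: x=[58.0000 58.0000 58.0000 58.0000 58.0000 57.9600 53.5800 8.3800 0.0800 0.0000] k=[58 58 58 58 58 58 58 6 0 0]
t=7: x=[58.0000 58.0000 58.0000 58.0000 58.0000 58.0000 57.4800 6.4600 0.0600 0.0000] k=[58 58 58 58 58 58 56 3 0 0]
t=8: x=[58.0000 58.0000 58.0000 58.0000 58.0000 57.9800 55.4900 3.5000 0.0300 0.0000] k=[58 58 58 58 58 57 54 0 4 0]
t=9: x=[58.0000 58.0000 58.0000 58.0000 57.9900 56.9800 53.4900 0.5800 3.9200 0.0400] k=[58 58 58 58 54 57 53 0 5 4]
t=10: x=[58.0000 58.0000 58.0000 57.9600 54.0700 56.9300 52.5100 0.5800 4.9400 4.0100] k=[58 58 58 58 50 57 52 5 6 2]
t=11: x=[58.0000 58.0000 58.0000 57.9200 50.1500 56.8800 51.5800 5.4800 5.9500 2.0400] k=[58 58 58 57 53 57 52 5 8 5]
t=12: x=[58.0000 58.0000 57.9900 56.9700 53.0800 56.9100 51.5800 5.5000 7.9400 5.0300] k=[58 58 55 56 56 57 51 3 12 8]
t=13: x=[58.0000 57.9700 55.0400 55.9900 56.0100 56.9300 50.5800 3.5700 11.8700 8.0400] k=[58 55 57 57 58 58 52 2 15 5]
t=14: x=[57.9700 55.0500 56.9800 57.0100 57.9900 57.9400 51.5600 2.6300 14.7700 5.1000] k=[58 54 58 55 56 55 53 3 18 1]
t=15: x=[57.9600 54.0800 57.9300 55.0400 55.9800 54.9900 52.5200 3.6500 17.6800 1.1700] k=[58 53 58 53 53 58 56 0 14 0]
t=16: x=[57.9500 53.1000 57.9000 53.0500 53.0500 57.9300 55.4600 0.7000 13.7200 0.1400] k=[58 50 58 52 52 55 53 2 11 0]
t=17: x=[57.9200 50.1600 57.8600 52.0600 52.0300 54.9500 52.5100 2.6000 10.8000 0.1100] k=[57 53 58 53 50 54 50 2 10 3]
t=18: x=[56.9600 53.0900 57.9000 53.0200 50.0700 53.9200 49.5600 2.5600 9.8500 3.0700] k=[58 53 54 50 49 50 48 3 14 0]
t=19: x=[57.9500 53.0600 53.9500 50.0300 49.0200 49.9700 47.5700 3.5600 13.7500 0.1400] k=[56 52 56 52 47 50 45 3 18 0]
t=20: x=[55.9600 52.0800 55.9200 51.9900 47.0800 49.9200 44.6300 3.5700 17.6700 0.1800] k=[56 54 58 55 51 52 48 0 18 0]
t=21: x=[55.9800 54.0600 57.9300 54.9900 51.0500 51.9500 47.5600 0.6600 17.6400 0.1800] k=[58 50 56 52 47 49 46 0 15 0]
t=22: x=[57.9200 50.1400 55.9000 51.9900 47.0700 48.9500 45.5700 0.6100 14.7000 0.1500] k=[54 47 58 51 50 53 44 0 16 0]
t=23: x=[53.9300 47.1800 57.8200 51.0600 50.0400 52.8800 43.6500 0.6000 15.6800 0.1600] k=[54 43 54 49 52 54 44 5 12 1]
t=24: x=[53.8900 43.2200 53.8400 49.0800 51.9900 53.8800 43.7100 5.4600 11.8200 1.1100] k=[50 46 52 52 54 58 41 9 15 4]

6.375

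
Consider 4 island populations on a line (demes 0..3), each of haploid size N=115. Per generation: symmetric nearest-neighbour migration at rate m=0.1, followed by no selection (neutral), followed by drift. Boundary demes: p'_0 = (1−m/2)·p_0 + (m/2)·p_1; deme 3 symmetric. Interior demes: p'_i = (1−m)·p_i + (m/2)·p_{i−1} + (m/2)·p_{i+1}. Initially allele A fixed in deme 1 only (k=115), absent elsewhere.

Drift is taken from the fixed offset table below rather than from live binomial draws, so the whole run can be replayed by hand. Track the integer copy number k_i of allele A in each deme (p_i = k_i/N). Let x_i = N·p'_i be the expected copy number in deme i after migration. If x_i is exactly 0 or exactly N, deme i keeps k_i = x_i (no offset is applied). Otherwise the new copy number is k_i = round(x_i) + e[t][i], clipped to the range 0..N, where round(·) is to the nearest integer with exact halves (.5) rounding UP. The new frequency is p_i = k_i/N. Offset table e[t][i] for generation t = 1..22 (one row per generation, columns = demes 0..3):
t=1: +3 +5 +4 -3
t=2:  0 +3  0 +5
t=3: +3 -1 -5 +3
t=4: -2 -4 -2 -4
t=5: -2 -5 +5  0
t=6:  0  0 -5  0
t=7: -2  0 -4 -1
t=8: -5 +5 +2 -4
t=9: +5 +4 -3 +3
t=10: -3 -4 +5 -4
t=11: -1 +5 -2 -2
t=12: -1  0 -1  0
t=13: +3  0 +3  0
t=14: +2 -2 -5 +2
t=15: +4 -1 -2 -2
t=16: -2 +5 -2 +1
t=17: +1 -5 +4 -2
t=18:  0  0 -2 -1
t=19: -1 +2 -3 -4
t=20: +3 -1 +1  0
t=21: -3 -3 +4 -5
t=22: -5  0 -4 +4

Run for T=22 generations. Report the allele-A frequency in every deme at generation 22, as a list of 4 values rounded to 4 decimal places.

t=0: k=[0 115 0 0]
t=1: x=[5.7500 103.5000 5.7500 0.0000] k=[9 109 10 0]
t=2: x=[14.0000 99.0500 14.4500 0.5000] k=[14 102 14 6]
t=3: x=[18.4000 93.2000 18.0000 6.4000] k=[21 92 13 9]
t=4: x=[24.5500 84.5000 16.7500 9.2000] k=[23 81 15 5]
t=5: x=[25.9000 74.8000 17.8000 5.5000] k=[24 70 23 6]
t=6: x=[26.3000 65.3500 24.5000 6.8500] k=[26 65 20 7]
t=7: x=[27.9500 60.8000 21.6000 7.6500] k=[26 61 18 7]
t=8: x=[27.7500 57.1000 19.6000 7.5500] k=[23 62 22 4]
t=9: x=[24.9500 58.0500 23.1000 4.9000] k=[30 62 20 8]
t=10: x=[31.6000 58.3000 21.5000 8.6000] k=[29 54 27 5]
t=11: x=[30.2500 51.4000 27.2500 6.1000] k=[29 56 25 4]
t=12: x=[30.3500 53.1000 25.5000 5.0500] k=[29 53 25 5]
t=13: x=[30.2000 50.4000 25.4000 6.0000] k=[33 50 28 6]
t=14: x=[33.8500 48.0500 28.0000 7.1000] k=[36 46 23 9]
t=15: x=[36.5000 44.3500 23.4500 9.7000] k=[41 43 21 8]
t=16: x=[41.1000 41.8000 21.4500 8.6500] k=[39 47 19 10]
t=17: x=[39.4000 45.2000 19.9500 10.4500] k=[40 40 24 8]
t=18: x=[40.0000 39.2000 24.0000 8.8000] k=[40 39 22 8]
t=19: x=[39.9500 38.2000 22.1500 8.7000] k=[39 40 19 5]
t=20: x=[39.0500 38.9000 19.3500 5.7000] k=[42 38 20 6]
t=21: x=[41.8000 37.3000 20.2000 6.7000] k=[39 34 24 2]
t=22: x=[38.7500 33.7500 23.4000 3.1000] k=[34 34 19 7]

[0.2957, 0.2957, 0.1652, 0.0609]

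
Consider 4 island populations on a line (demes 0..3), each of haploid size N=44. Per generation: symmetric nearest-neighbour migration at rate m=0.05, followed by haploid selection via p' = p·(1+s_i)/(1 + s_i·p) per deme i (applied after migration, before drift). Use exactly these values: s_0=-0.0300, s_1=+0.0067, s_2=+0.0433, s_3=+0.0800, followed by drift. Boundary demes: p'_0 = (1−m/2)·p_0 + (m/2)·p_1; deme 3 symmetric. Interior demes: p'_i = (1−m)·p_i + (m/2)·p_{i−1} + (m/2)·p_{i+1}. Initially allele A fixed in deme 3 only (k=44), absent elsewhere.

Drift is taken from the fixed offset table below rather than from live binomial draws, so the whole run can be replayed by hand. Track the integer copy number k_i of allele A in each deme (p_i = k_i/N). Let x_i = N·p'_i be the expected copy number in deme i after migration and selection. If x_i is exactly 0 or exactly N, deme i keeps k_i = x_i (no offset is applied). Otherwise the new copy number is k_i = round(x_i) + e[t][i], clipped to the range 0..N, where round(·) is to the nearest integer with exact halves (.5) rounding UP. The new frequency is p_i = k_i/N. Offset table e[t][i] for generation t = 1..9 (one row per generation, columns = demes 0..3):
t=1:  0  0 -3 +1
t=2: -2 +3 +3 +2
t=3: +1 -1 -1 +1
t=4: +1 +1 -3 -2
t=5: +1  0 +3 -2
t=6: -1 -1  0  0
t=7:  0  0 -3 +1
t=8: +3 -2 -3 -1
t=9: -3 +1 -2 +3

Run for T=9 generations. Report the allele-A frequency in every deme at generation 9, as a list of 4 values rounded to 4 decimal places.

t=0: k=[0 0 0 44]
t=1: x=[0.0000 0.0000 1.1464 42.9796] k=[0 0 0 44]
t=2: x=[0.0000 0.0000 1.1464 42.9796] k=[0 0 4 44]
t=3: x=[0.0000 0.1007 5.0876 43.0725] k=[0 0 4 44]
t=4: x=[0.0000 0.1007 5.0876 43.0725] k=[0 1 2 41]
t=5: x=[0.0243 1.0065 3.0688 40.2946] k=[1 1 6 38]
t=6: x=[0.9707 1.1323 6.9186 37.6308] k=[0 0 7 38]
t=7: x=[0.0000 0.1762 7.8702 37.6545] k=[0 0 5 39]
t=8: x=[0.0000 0.1258 5.9394 38.5295] k=[0 0 3 38]
t=9: x=[0.0000 0.0755 3.9498 37.5597] k=[0 1 2 41]

[0.0000, 0.0227, 0.0455, 0.9318]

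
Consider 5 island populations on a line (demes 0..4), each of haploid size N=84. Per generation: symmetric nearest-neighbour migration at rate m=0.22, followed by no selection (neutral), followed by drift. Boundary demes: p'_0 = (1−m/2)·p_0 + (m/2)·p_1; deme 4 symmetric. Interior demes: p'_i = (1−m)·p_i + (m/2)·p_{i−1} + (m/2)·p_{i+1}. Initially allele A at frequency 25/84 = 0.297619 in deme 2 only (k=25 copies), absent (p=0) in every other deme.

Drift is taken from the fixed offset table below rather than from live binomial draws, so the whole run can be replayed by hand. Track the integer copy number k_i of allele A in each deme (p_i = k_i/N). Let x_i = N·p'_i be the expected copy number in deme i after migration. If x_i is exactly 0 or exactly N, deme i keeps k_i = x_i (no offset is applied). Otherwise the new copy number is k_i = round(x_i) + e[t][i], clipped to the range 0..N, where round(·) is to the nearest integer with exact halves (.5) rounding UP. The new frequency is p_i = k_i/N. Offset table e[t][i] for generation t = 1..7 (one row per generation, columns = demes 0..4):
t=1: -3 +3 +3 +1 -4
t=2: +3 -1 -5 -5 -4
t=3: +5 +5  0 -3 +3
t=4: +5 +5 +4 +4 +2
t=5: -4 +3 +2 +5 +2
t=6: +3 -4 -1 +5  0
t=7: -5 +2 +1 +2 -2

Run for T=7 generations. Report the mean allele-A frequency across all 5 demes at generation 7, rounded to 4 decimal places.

t=0: k=[0 0 25 0 0]
t=1: x=[0.0000 2.7500 19.5000 2.7500 0.0000] k=[0 6 23 4 0]
t=2: x=[0.6600 7.2100 19.0400 5.6500 0.4400] k=[4 6 14 1 0]
t=3: x=[4.2200 6.6600 11.6900 2.3200 0.1100] k=[9 12 12 0 3]
t=4: x=[9.3300 11.6700 10.6800 1.6500 2.6700] k=[14 17 15 6 5]
t=5: x=[14.3300 16.4500 14.2300 6.8800 5.1100] k=[10 19 16 12 7]
t=6: x=[10.9900 17.6800 15.8900 11.8900 7.5500] k=[14 14 15 17 8]
t=7: x=[14.0000 14.1100 15.1100 15.7900 8.9900] k=[9 16 16 18 7]

0.1571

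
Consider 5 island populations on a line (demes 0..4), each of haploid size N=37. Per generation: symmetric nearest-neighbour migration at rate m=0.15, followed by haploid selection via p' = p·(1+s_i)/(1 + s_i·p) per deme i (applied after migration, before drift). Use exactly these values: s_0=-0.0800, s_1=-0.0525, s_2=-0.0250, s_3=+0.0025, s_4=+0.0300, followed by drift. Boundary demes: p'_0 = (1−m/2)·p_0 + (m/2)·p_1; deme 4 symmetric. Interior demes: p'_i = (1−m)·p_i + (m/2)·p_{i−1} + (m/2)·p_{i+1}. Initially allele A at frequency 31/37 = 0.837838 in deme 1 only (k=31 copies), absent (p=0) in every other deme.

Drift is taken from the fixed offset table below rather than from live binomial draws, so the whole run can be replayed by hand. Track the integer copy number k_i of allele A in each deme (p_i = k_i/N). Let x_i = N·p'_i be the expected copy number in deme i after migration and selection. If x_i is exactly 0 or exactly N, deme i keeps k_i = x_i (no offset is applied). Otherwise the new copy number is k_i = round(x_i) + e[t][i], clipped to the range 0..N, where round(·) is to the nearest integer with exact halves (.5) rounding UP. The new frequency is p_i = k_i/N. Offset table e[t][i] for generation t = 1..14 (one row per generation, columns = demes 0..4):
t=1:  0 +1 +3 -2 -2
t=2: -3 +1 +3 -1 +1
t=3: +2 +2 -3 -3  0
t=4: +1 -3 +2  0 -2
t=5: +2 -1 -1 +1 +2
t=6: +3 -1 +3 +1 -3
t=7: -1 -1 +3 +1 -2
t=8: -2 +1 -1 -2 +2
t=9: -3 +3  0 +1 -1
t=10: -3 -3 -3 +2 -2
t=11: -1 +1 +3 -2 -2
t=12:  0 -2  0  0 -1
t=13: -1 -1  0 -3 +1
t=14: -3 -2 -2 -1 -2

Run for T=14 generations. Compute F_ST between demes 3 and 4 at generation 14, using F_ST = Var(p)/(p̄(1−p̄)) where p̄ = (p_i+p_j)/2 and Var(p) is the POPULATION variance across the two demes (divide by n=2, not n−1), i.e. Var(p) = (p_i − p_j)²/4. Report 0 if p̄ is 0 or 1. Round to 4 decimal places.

t=0: k=[0 31 0 0 0]
t=1: x=[2.1498 25.9363 2.2704 0.0000 0.0000] k=[2 27 5 0 0]
t=2: x=[3.5951 23.0090 6.1442 0.3759 0.0000] k=[1 24 9 0 0]
t=3: x=[2.5219 20.6596 9.2730 0.6767 0.0000] k=[5 23 6 0 0]
t=4: x=[5.9233 19.8801 6.6852 0.4511 0.0000] k=[7 17 9 0 0]
t=5: x=[7.2515 15.1651 8.7547 0.6767 0.0000] k=[9 14 8 2 0]
t=6: x=[8.8034 12.7211 7.8424 2.3054 0.1545] k=[12 12 11 3 0]
t=7: x=[11.3341 11.4934 10.2859 3.3827 0.2317] k=[10 10 13 4 0]
t=8: x=[9.4033 9.8308 11.8947 4.3846 0.3089] k=[7 11 11 2 2]
t=9: x=[6.8237 10.2945 10.1376 2.6812 2.0567] k=[4 13 10 4 1]
t=10: x=[4.3449 11.6650 9.5940 4.2344 1.2605] k=[1 9 7 6 0]
t=11: x=[1.4771 7.9095 6.9313 5.6369 0.4633] k=[0 9 10 4 0]
t=12: x=[0.6219 8.0550 9.2976 4.1592 0.3089] k=[1 6 9 4 0]
t=13: x=[1.2688 5.5893 8.2367 4.0841 0.3089] k=[0 5 8 1 1]
t=14: x=[0.3453 4.6272 7.1035 1.5287 1.0292] k=[0 3 5 1 0]

0.0137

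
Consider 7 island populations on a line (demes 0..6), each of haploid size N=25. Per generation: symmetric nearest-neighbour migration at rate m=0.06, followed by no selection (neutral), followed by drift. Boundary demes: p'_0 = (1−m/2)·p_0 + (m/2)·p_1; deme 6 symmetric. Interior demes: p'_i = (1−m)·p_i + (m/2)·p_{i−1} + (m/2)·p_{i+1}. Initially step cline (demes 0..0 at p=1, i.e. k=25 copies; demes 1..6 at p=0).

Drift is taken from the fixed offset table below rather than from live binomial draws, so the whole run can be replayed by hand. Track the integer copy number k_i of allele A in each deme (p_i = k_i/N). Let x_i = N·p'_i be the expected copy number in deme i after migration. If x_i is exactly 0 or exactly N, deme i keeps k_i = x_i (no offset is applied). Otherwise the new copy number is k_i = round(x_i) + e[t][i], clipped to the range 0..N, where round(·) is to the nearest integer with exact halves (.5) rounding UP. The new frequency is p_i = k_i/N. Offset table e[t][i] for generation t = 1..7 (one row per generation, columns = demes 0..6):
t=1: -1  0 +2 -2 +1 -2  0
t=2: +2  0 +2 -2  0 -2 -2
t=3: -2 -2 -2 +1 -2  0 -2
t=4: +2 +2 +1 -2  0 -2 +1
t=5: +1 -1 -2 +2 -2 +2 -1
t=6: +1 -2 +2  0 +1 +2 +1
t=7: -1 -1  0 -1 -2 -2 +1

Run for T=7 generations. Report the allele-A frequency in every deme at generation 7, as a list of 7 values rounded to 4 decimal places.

t=0: k=[25 0 0 0 0 0 0]
t=1: x=[24.2500 0.7500 0.0000 0.0000 0.0000 0.0000 0.0000] k=[23 1 0 0 0 0 0]
t=2: x=[22.3400 1.6300 0.0300 0.0000 0.0000 0.0000 0.0000] k=[24 2 2 0 0 0 0]
t=3: x=[23.3400 2.6600 1.9400 0.0600 0.0000 0.0000 0.0000] k=[21 1 0 1 0 0 0]
t=4: x=[20.4000 1.5700 0.0600 0.9400 0.0300 0.0000 0.0000] k=[22 4 1 0 0 0 0]
t=5: x=[21.4600 4.4500 1.0600 0.0300 0.0000 0.0000 0.0000] k=[22 3 0 2 0 0 0]
t=6: x=[21.4300 3.4800 0.1500 1.8800 0.0600 0.0000 0.0000] k=[22 1 2 2 1 0 0]
t=7: x=[21.3700 1.6600 1.9700 1.9700 1.0000 0.0300 0.0000] k=[20 1 2 1 0 0 0]

[0.8000, 0.0400, 0.0800, 0.0400, 0.0000, 0.0000, 0.0000]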